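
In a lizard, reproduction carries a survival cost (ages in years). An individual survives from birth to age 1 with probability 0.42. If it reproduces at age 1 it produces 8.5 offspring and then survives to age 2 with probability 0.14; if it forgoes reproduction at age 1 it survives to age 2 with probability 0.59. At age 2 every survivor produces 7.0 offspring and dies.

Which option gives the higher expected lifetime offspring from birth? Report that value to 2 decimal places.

breed at age 1: R₀ = 0.42 × (8.5 + 0.14 × 7.0) = 0.42 × 9.4800 = 3.9816
delay to age 2: R₀ = 0.42 × (0.59 × 7.0) = 0.42 × 4.1300 = 1.7346
Higher: breed at age 1 (3.9816).

3.98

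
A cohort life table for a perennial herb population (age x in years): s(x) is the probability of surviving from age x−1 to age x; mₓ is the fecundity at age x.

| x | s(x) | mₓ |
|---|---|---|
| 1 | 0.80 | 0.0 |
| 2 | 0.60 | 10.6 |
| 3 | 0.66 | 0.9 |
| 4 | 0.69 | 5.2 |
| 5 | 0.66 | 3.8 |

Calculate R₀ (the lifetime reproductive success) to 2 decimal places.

Survivorship from birth: l_x = s_1·s_2·…·s_x.
  l_1 = 0.80000
  l_2 = 0.48000
  l_3 = 0.31680
  l_4 = 0.21859
  l_5 = 0.14427
R₀ = Σ l_x mₓ:
  age 1: 0.80000 × 0.0 = 0.0000
  age 2: 0.48000 × 10.6 = 5.0880
  age 3: 0.31680 × 0.9 = 0.2851
  age 4: 0.21859 × 5.2 = 1.1367
  age 5: 0.14427 × 3.8 = 0.5482
R₀ = 0.0000 + 5.0880 + 0.2851 + 1.1367 + 0.5482 = 7.0580

7.06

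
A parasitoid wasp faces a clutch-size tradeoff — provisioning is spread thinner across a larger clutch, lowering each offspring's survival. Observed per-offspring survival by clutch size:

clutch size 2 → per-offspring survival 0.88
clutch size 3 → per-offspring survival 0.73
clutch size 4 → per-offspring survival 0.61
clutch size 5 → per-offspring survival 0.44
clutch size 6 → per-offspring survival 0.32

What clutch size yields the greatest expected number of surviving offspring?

Expected surviving offspring = c × s(c):
  c=2: 2 × 0.88 = 1.760
  c=3: 3 × 0.73 = 2.190
  c=4: 4 × 0.61 = 2.440
  c=5: 5 × 0.44 = 2.200
  c=6: 6 × 0.32 = 1.920
Maximum at c = 4 (2.440 surviving offspring).

4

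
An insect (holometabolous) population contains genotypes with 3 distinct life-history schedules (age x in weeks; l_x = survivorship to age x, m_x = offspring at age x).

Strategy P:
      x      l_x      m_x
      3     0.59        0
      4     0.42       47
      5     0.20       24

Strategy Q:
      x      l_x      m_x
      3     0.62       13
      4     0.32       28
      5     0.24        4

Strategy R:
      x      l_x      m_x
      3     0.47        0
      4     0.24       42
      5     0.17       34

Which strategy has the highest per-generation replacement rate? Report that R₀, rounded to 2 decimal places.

24.54

Strategy P: R₀ = 0.59×0 + 0.42×47 + 0.20×24 = 24.5400
Strategy Q: R₀ = 0.62×13 + 0.32×28 + 0.24×4 = 17.9800
Strategy R: R₀ = 0.47×0 + 0.24×42 + 0.17×34 = 15.8600
Highest R₀: strategy P with 24.5400.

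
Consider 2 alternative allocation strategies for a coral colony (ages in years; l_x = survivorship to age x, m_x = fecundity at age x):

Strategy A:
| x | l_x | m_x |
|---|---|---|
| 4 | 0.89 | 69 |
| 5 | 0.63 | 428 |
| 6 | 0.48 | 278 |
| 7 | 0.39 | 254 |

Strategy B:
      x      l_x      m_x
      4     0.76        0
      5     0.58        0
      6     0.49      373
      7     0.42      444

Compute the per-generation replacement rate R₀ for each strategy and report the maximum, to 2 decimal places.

563.55

Strategy A: R₀ = 0.89×69 + 0.63×428 + 0.48×278 + 0.39×254 = 563.5500
Strategy B: R₀ = 0.76×0 + 0.58×0 + 0.49×373 + 0.42×444 = 369.2500
Highest R₀: strategy A with 563.5500.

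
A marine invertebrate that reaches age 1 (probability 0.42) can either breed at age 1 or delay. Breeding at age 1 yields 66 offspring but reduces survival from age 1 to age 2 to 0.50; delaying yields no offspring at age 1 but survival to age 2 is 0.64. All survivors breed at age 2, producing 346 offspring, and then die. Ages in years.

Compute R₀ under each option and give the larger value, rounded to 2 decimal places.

100.38

breed at age 1: R₀ = 0.42 × (66 + 0.50 × 346) = 0.42 × 239.0000 = 100.3800
delay to age 2: R₀ = 0.42 × (0.64 × 346) = 0.42 × 221.4400 = 93.0048
Higher: breed at age 1 (100.3800).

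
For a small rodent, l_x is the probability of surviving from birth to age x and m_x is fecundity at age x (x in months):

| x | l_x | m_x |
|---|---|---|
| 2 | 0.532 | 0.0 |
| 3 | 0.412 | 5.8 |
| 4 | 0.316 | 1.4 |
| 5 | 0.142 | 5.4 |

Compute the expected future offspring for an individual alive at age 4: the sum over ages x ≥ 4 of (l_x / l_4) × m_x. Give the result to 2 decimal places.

3.83

l_4 = 0.316. Conditional survival from age 4 to x is l_x / l_4.
  x=4: (0.316/0.316) × 1.4 = 1.4000
  x=5: (0.142/0.316) × 5.4 = 2.4266
Sum = 1.4000 + 2.4266 = 3.8266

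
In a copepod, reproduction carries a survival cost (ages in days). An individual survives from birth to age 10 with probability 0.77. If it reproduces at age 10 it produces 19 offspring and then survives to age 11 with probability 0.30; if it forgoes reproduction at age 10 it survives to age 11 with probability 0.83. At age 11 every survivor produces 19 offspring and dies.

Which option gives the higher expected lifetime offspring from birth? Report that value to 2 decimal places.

breed at age 10: R₀ = 0.77 × (19 + 0.30 × 19) = 0.77 × 24.7000 = 19.0190
delay to age 11: R₀ = 0.77 × (0.83 × 19) = 0.77 × 15.7700 = 12.1429
Higher: breed at age 10 (19.0190).

19.02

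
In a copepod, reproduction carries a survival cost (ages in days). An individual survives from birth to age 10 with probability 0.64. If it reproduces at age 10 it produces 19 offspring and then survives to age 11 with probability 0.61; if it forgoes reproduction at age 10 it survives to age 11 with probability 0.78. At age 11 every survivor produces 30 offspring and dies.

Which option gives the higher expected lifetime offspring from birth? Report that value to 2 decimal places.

23.87

breed at age 10: R₀ = 0.64 × (19 + 0.61 × 30) = 0.64 × 37.3000 = 23.8720
delay to age 11: R₀ = 0.64 × (0.78 × 30) = 0.64 × 23.4000 = 14.9760
Higher: breed at age 10 (23.8720).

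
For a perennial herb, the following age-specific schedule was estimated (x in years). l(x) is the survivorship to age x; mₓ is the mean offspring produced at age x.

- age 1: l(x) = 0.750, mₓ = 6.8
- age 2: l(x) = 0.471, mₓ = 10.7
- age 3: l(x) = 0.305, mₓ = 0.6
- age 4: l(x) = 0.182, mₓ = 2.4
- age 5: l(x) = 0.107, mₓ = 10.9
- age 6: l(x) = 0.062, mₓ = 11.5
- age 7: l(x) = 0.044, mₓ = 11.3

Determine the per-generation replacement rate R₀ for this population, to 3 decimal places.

R₀ = Σ l(x) mₓ:
  age 1: 0.750 × 6.8 = 5.1000
  age 2: 0.471 × 10.7 = 5.0397
  age 3: 0.305 × 0.6 = 0.1830
  age 4: 0.182 × 2.4 = 0.4368
  age 5: 0.107 × 10.9 = 1.1663
  age 6: 0.062 × 11.5 = 0.7130
  age 7: 0.044 × 11.3 = 0.4972
R₀ = 5.1000 + 5.0397 + 0.1830 + 0.4368 + 1.1663 + 0.7130 + 0.4972 = 13.1360

13.136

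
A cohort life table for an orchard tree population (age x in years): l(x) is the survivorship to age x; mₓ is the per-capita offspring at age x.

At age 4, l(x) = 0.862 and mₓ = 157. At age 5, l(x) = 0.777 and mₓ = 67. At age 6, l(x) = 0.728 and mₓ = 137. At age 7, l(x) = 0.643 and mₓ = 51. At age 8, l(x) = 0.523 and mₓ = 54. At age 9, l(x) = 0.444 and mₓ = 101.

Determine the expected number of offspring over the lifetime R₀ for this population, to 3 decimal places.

R₀ = Σ l(x) mₓ:
  age 4: 0.862 × 157 = 135.3340
  age 5: 0.777 × 67 = 52.0590
  age 6: 0.728 × 137 = 99.7360
  age 7: 0.643 × 51 = 32.7930
  age 8: 0.523 × 54 = 28.2420
  age 9: 0.444 × 101 = 44.8440
R₀ = 135.3340 + 52.0590 + 99.7360 + 32.7930 + 28.2420 + 44.8440 = 393.0080

393.008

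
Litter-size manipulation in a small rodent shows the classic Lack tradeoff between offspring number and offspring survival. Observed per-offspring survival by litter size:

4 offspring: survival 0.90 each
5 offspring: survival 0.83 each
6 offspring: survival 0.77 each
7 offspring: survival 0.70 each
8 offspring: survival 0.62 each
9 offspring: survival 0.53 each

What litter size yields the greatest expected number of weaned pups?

Expected weaned pups = c × s(c):
  c=4: 4 × 0.90 = 3.600
  c=5: 5 × 0.83 = 4.150
  c=6: 6 × 0.77 = 4.620
  c=7: 7 × 0.70 = 4.900
  c=8: 8 × 0.62 = 4.960
  c=9: 9 × 0.53 = 4.770
Maximum at c = 8 (4.960 weaned pups).

8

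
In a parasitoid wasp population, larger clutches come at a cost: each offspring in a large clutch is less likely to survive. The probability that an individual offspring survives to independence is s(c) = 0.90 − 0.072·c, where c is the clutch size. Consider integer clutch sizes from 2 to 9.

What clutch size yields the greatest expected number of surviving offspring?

Expected surviving offspring = c × s(c):
  c=2: 2 × 0.756 = 1.512
  c=3: 3 × 0.684 = 2.052
  c=4: 4 × 0.612 = 2.448
  c=5: 5 × 0.540 = 2.700
  c=6: 6 × 0.468 = 2.808
  c=7: 7 × 0.396 = 2.772
  c=8: 8 × 0.324 = 2.592
  c=9: 9 × 0.252 = 2.268
Maximum at c = 6 (2.808 surviving offspring).

6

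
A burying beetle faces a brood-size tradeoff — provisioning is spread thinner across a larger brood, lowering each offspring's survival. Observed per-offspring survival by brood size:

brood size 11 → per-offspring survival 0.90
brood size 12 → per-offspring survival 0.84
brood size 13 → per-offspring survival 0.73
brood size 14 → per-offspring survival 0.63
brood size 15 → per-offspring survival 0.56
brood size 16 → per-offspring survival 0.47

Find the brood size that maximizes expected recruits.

Expected recruits = c × s(c):
  c=11: 11 × 0.90 = 9.900
  c=12: 12 × 0.84 = 10.080
  c=13: 13 × 0.73 = 9.490
  c=14: 14 × 0.63 = 8.820
  c=15: 15 × 0.56 = 8.400
  c=16: 16 × 0.47 = 7.520
Maximum at c = 12 (10.080 recruits).

12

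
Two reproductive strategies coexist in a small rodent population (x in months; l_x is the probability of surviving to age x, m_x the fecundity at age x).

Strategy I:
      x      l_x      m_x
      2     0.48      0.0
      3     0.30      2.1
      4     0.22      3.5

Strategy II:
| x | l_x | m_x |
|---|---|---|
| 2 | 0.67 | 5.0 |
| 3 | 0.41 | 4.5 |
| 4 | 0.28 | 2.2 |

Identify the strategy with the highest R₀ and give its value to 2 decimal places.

5.81

Strategy I: R₀ = 0.48×0.0 + 0.30×2.1 + 0.22×3.5 = 1.4000
Strategy II: R₀ = 0.67×5.0 + 0.41×4.5 + 0.28×2.2 = 5.8110
Highest R₀: strategy II with 5.8110.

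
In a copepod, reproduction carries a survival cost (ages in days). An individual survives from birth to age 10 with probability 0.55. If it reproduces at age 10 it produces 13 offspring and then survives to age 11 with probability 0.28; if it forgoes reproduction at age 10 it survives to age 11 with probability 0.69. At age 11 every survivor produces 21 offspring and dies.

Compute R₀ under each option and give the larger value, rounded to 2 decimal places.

breed at age 10: R₀ = 0.55 × (13 + 0.28 × 21) = 0.55 × 18.8800 = 10.3840
delay to age 11: R₀ = 0.55 × (0.69 × 21) = 0.55 × 14.4900 = 7.9695
Higher: breed at age 10 (10.3840).

10.38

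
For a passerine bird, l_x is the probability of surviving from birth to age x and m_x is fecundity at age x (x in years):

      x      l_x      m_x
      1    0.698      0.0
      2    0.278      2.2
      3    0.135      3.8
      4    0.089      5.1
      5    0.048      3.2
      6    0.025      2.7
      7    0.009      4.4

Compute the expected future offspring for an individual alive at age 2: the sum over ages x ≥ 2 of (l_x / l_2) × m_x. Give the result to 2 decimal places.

6.62

l_2 = 0.278. Conditional survival from age 2 to x is l_x / l_2.
  x=2: (0.278/0.278) × 2.2 = 2.2000
  x=3: (0.135/0.278) × 3.8 = 1.8453
  x=4: (0.089/0.278) × 5.1 = 1.6327
  x=5: (0.048/0.278) × 3.2 = 0.5525
  x=6: (0.025/0.278) × 2.7 = 0.2428
  x=7: (0.009/0.278) × 4.4 = 0.1424
Sum = 2.2000 + 1.8453 + 1.6327 + 0.5525 + 0.2428 + 0.1424 = 6.6158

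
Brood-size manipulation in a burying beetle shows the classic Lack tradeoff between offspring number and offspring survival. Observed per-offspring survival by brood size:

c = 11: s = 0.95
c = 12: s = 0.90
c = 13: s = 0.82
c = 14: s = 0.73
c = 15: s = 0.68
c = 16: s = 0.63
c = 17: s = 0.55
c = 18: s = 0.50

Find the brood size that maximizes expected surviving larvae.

12

Expected surviving larvae = c × s(c):
  c=11: 11 × 0.95 = 10.450
  c=12: 12 × 0.90 = 10.800
  c=13: 13 × 0.82 = 10.660
  c=14: 14 × 0.73 = 10.220
  c=15: 15 × 0.68 = 10.200
  c=16: 16 × 0.63 = 10.080
  c=17: 17 × 0.55 = 9.350
  c=18: 18 × 0.50 = 9.000
Maximum at c = 12 (10.800 surviving larvae).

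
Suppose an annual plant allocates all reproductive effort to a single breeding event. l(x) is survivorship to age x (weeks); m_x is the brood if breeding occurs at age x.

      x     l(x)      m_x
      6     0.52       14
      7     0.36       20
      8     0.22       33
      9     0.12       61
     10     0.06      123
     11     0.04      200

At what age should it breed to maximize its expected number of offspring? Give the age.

Expected offspring if breeding at age x = l(x) × m_x:
  age 6: 0.52 × 14 = 7.280
  age 7: 0.36 × 20 = 7.200
  age 8: 0.22 × 33 = 7.260
  age 9: 0.12 × 61 = 7.320
  age 10: 0.06 × 123 = 7.380
  age 11: 0.04 × 200 = 8.000
Maximum at age 11 (8.000).

11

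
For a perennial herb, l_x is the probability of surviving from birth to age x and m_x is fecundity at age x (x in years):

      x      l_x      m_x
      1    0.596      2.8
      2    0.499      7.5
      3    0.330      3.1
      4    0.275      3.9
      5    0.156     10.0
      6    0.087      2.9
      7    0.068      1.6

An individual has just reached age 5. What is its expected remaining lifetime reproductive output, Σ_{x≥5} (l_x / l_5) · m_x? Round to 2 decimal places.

l_5 = 0.156. Conditional survival from age 5 to x is l_x / l_5.
  x=5: (0.156/0.156) × 10.0 = 10.0000
  x=6: (0.087/0.156) × 2.9 = 1.6173
  x=7: (0.068/0.156) × 1.6 = 0.6974
Sum = 10.0000 + 1.6173 + 0.6974 = 12.3147

12.31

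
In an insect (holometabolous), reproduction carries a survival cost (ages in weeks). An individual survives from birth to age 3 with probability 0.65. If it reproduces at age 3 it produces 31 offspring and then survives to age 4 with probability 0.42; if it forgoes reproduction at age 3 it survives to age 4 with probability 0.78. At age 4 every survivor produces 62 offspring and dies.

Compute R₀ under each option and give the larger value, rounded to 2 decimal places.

37.08

breed at age 3: R₀ = 0.65 × (31 + 0.42 × 62) = 0.65 × 57.0400 = 37.0760
delay to age 4: R₀ = 0.65 × (0.78 × 62) = 0.65 × 48.3600 = 31.4340
Higher: breed at age 3 (37.0760).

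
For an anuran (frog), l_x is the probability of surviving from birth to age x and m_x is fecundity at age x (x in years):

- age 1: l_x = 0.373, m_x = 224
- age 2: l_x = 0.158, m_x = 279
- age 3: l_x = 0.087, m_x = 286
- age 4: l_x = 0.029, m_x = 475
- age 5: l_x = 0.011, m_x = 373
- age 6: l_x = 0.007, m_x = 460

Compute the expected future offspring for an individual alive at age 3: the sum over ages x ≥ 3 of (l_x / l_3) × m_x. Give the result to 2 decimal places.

l_3 = 0.087. Conditional survival from age 3 to x is l_x / l_3.
  x=3: (0.087/0.087) × 286 = 286.0000
  x=4: (0.029/0.087) × 475 = 158.3333
  x=5: (0.011/0.087) × 373 = 47.1609
  x=6: (0.007/0.087) × 460 = 37.0115
Sum = 286.0000 + 158.3333 + 47.1609 + 37.0115 = 528.5057

528.51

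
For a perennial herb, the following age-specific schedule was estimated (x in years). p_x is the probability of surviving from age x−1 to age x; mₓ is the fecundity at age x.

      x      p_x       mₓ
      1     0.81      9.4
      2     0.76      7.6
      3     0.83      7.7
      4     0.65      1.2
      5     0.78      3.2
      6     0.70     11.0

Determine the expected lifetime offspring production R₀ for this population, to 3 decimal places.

19.449

Survivorship from birth: l_x = p_1·p_2·…·p_x.
  l_1 = 0.81000
  l_2 = 0.61560
  l_3 = 0.51095
  l_4 = 0.33212
  l_5 = 0.25905
  l_6 = 0.18134
R₀ = Σ l_x mₓ:
  age 1: 0.81000 × 9.4 = 7.6140
  age 2: 0.61560 × 7.6 = 4.6786
  age 3: 0.51095 × 7.7 = 3.9343
  age 4: 0.33212 × 1.2 = 0.3985
  age 5: 0.25905 × 3.2 = 0.8290
  age 6: 0.18134 × 11.0 = 1.9947
R₀ = 7.6140 + 4.6786 + 3.9343 + 0.3985 + 0.8290 + 1.9947 = 19.4491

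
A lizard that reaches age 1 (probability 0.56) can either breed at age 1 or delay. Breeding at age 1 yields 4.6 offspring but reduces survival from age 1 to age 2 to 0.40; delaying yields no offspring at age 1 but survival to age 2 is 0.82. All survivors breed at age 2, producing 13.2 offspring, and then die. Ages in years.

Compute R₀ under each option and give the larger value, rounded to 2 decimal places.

6.06

breed at age 1: R₀ = 0.56 × (4.6 + 0.40 × 13.2) = 0.56 × 9.8800 = 5.5328
delay to age 2: R₀ = 0.56 × (0.82 × 13.2) = 0.56 × 10.8240 = 6.0614
Higher: delay to age 2 (6.0614).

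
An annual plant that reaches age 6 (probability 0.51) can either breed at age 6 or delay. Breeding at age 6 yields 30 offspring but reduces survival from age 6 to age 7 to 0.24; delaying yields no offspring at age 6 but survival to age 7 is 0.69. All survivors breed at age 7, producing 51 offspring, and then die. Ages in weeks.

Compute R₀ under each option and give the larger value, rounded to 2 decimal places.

breed at age 6: R₀ = 0.51 × (30 + 0.24 × 51) = 0.51 × 42.2400 = 21.5424
delay to age 7: R₀ = 0.51 × (0.69 × 51) = 0.51 × 35.1900 = 17.9469
Higher: breed at age 6 (21.5424).

21.54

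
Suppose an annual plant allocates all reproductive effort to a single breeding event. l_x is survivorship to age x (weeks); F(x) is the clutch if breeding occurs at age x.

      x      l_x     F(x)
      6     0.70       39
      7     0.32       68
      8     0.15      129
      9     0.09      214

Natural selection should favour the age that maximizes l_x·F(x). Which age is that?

6

Expected offspring if breeding at age x = l_x × F(x):
  age 6: 0.70 × 39 = 27.300
  age 7: 0.32 × 68 = 21.760
  age 8: 0.15 × 129 = 19.350
  age 9: 0.09 × 214 = 19.260
Maximum at age 6 (27.300).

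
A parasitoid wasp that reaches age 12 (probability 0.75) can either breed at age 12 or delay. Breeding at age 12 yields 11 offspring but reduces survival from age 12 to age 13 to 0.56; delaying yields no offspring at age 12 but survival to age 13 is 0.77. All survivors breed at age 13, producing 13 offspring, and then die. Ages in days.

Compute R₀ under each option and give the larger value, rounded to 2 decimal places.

breed at age 12: R₀ = 0.75 × (11 + 0.56 × 13) = 0.75 × 18.2800 = 13.7100
delay to age 13: R₀ = 0.75 × (0.77 × 13) = 0.75 × 10.0100 = 7.5075
Higher: breed at age 12 (13.7100).

13.71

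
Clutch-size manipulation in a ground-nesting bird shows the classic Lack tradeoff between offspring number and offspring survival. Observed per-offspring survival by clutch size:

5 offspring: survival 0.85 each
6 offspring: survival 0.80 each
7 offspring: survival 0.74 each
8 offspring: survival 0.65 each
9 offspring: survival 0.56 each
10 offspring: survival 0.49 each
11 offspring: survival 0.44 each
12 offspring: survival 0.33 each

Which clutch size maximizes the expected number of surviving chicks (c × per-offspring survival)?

Expected surviving chicks = c × s(c):
  c=5: 5 × 0.85 = 4.250
  c=6: 6 × 0.80 = 4.800
  c=7: 7 × 0.74 = 5.180
  c=8: 8 × 0.65 = 5.200
  c=9: 9 × 0.56 = 5.040
  c=10: 10 × 0.49 = 4.900
  c=11: 11 × 0.44 = 4.840
  c=12: 12 × 0.33 = 3.960
Maximum at c = 8 (5.200 surviving chicks).

8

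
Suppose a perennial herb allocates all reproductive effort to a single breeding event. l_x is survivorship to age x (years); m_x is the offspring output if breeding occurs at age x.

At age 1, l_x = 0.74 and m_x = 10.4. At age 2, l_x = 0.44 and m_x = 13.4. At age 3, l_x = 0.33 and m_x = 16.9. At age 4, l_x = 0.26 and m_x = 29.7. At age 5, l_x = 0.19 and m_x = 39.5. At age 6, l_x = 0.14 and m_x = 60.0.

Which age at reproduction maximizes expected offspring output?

6

Expected offspring if breeding at age x = l_x × m_x:
  age 1: 0.74 × 10.4 = 7.696
  age 2: 0.44 × 13.4 = 5.896
  age 3: 0.33 × 16.9 = 5.577
  age 4: 0.26 × 29.7 = 7.722
  age 5: 0.19 × 39.5 = 7.505
  age 6: 0.14 × 60.0 = 8.400
Maximum at age 6 (8.400).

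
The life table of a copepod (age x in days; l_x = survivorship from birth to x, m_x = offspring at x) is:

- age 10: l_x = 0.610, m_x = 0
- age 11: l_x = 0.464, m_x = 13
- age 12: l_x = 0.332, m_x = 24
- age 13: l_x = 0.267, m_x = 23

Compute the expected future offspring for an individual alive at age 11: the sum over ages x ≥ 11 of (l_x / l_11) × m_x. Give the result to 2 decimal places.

l_11 = 0.464. Conditional survival from age 11 to x is l_x / l_11.
  x=11: (0.464/0.464) × 13 = 13.0000
  x=12: (0.332/0.464) × 24 = 17.1724
  x=13: (0.267/0.464) × 23 = 13.2349
Sum = 13.0000 + 17.1724 + 13.2349 = 43.4073

43.41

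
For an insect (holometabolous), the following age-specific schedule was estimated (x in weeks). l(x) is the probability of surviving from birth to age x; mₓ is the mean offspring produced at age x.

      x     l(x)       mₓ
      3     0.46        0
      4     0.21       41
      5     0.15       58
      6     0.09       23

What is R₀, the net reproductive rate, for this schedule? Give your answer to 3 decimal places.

19.380

R₀ = Σ l(x) mₓ:
  age 3: 0.46 × 0 = 0.0000
  age 4: 0.21 × 41 = 8.6100
  age 5: 0.15 × 58 = 8.7000
  age 6: 0.09 × 23 = 2.0700
R₀ = 0.0000 + 8.6100 + 8.7000 + 2.0700 = 19.3800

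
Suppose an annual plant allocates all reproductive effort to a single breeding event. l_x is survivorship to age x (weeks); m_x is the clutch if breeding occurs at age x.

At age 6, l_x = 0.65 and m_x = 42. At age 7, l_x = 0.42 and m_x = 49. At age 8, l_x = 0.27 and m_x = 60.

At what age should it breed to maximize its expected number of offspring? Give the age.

6

Expected offspring if breeding at age x = l_x × m_x:
  age 6: 0.65 × 42 = 27.300
  age 7: 0.42 × 49 = 20.580
  age 8: 0.27 × 60 = 16.200
Maximum at age 6 (27.300).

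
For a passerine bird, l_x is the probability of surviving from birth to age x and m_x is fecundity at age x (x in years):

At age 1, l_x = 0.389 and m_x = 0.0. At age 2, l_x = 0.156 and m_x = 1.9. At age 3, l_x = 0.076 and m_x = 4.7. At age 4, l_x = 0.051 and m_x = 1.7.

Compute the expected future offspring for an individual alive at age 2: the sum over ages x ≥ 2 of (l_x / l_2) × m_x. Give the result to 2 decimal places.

4.75

l_2 = 0.156. Conditional survival from age 2 to x is l_x / l_2.
  x=2: (0.156/0.156) × 1.9 = 1.9000
  x=3: (0.076/0.156) × 4.7 = 2.2897
  x=4: (0.051/0.156) × 1.7 = 0.5558
Sum = 1.9000 + 2.2897 + 0.5558 = 4.7455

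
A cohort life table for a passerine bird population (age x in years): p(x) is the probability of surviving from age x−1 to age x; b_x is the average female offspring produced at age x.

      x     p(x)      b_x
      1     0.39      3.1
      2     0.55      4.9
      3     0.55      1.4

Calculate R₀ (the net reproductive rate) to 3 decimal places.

Survivorship from birth: l_x = p_1·p_2·…·p_x.
  l_1 = 0.39000
  l_2 = 0.21450
  l_3 = 0.11798
R₀ = Σ l_x b_x:
  age 1: 0.39000 × 3.1 = 1.2090
  age 2: 0.21450 × 4.9 = 1.0511
  age 3: 0.11798 × 1.4 = 0.1652
R₀ = 1.2090 + 1.0511 + 0.1652 = 2.4252

2.425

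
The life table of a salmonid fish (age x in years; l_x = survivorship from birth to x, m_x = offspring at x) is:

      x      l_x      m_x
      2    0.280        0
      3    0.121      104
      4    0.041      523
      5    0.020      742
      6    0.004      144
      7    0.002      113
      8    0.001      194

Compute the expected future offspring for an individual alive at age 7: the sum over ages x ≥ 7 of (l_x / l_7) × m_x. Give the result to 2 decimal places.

210.00

l_7 = 0.002. Conditional survival from age 7 to x is l_x / l_7.
  x=7: (0.002/0.002) × 113 = 113.0000
  x=8: (0.001/0.002) × 194 = 97.0000
Sum = 113.0000 + 97.0000 = 210.0000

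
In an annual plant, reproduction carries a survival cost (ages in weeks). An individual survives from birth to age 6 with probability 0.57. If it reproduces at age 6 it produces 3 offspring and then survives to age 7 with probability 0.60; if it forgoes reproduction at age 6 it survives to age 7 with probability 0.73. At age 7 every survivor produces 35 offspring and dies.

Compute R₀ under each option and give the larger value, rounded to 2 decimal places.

14.56

breed at age 6: R₀ = 0.57 × (3 + 0.60 × 35) = 0.57 × 24.0000 = 13.6800
delay to age 7: R₀ = 0.57 × (0.73 × 35) = 0.57 × 25.5500 = 14.5635
Higher: delay to age 7 (14.5635).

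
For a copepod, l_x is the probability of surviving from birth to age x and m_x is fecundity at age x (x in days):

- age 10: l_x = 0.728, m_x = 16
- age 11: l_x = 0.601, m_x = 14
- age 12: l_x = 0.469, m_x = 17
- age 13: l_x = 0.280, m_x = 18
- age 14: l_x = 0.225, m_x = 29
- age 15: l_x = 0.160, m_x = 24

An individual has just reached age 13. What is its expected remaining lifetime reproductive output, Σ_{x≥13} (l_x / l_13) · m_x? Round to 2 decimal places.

55.02

l_13 = 0.280. Conditional survival from age 13 to x is l_x / l_13.
  x=13: (0.280/0.280) × 18 = 18.0000
  x=14: (0.225/0.280) × 29 = 23.3036
  x=15: (0.160/0.280) × 24 = 13.7143
Sum = 18.0000 + 23.3036 + 13.7143 = 55.0179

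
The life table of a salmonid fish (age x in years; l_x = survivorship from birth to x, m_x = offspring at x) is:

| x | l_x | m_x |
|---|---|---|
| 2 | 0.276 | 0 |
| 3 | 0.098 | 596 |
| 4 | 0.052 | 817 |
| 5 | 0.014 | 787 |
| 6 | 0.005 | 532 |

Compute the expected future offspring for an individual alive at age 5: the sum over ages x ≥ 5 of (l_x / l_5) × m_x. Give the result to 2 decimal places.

l_5 = 0.014. Conditional survival from age 5 to x is l_x / l_5.
  x=5: (0.014/0.014) × 787 = 787.0000
  x=6: (0.005/0.014) × 532 = 190.0000
Sum = 787.0000 + 190.0000 = 977.0000

977.00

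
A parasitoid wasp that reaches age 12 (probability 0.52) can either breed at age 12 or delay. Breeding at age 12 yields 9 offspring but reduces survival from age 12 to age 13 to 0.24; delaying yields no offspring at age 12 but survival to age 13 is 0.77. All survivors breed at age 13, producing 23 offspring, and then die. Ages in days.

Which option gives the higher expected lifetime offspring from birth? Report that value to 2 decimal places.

9.21

breed at age 12: R₀ = 0.52 × (9 + 0.24 × 23) = 0.52 × 14.5200 = 7.5504
delay to age 13: R₀ = 0.52 × (0.77 × 23) = 0.52 × 17.7100 = 9.2092
Higher: delay to age 13 (9.2092).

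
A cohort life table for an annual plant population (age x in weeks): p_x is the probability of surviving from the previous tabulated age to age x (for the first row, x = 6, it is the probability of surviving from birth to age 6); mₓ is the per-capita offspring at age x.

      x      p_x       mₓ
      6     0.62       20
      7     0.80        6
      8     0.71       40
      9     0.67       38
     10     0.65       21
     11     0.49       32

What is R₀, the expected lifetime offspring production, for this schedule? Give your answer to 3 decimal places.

44.054

Survivorship from birth: l_x = p_6·p_7·…·p_x.
  l_6 = 0.62000
  l_7 = 0.49600
  l_8 = 0.35216
  l_9 = 0.23595
  l_10 = 0.15337
  l_11 = 0.07515
R₀ = Σ l_x mₓ:
  age 6: 0.62000 × 20 = 12.4000
  age 7: 0.49600 × 6 = 2.9760
  age 8: 0.35216 × 40 = 14.0864
  age 9: 0.23595 × 38 = 8.9661
  age 10: 0.15337 × 21 = 3.2208
  age 11: 0.07515 × 32 = 2.4048
R₀ = 12.4000 + 2.9760 + 14.0864 + 8.9661 + 3.2208 + 2.4048 = 44.0541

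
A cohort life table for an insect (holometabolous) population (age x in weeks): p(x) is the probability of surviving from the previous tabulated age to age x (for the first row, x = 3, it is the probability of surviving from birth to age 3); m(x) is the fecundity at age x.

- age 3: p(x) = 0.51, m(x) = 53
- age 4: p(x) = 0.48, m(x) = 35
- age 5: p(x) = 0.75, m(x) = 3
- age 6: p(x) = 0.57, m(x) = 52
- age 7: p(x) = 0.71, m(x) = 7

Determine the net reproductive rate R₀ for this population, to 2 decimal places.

Survivorship from birth: l_x = p_3·p_4·…·p_x.
  l_3 = 0.51000
  l_4 = 0.24480
  l_5 = 0.18360
  l_6 = 0.10465
  l_7 = 0.07430
R₀ = Σ l_x m(x):
  age 3: 0.51000 × 53 = 27.0300
  age 4: 0.24480 × 35 = 8.5680
  age 5: 0.18360 × 3 = 0.5508
  age 6: 0.10465 × 52 = 5.4418
  age 7: 0.07430 × 7 = 0.5201
R₀ = 27.0300 + 8.5680 + 0.5508 + 5.4418 + 0.5201 = 42.1107

42.11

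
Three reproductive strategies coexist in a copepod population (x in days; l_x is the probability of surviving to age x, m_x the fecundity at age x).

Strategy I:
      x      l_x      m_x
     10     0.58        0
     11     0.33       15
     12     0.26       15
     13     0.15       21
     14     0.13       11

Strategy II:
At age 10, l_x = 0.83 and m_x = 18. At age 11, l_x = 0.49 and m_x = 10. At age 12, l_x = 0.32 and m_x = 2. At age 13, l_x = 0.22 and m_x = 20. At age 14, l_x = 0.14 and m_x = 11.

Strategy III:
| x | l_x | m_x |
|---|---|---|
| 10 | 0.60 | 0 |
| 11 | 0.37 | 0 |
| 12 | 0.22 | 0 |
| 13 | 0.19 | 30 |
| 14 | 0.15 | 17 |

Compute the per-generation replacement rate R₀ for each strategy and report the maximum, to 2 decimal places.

26.42

Strategy I: R₀ = 0.58×0 + 0.33×15 + 0.26×15 + 0.15×21 + 0.13×11 = 13.4300
Strategy II: R₀ = 0.83×18 + 0.49×10 + 0.32×2 + 0.22×20 + 0.14×11 = 26.4200
Strategy III: R₀ = 0.60×0 + 0.37×0 + 0.22×0 + 0.19×30 + 0.15×17 = 8.2500
Highest R₀: strategy II with 26.4200.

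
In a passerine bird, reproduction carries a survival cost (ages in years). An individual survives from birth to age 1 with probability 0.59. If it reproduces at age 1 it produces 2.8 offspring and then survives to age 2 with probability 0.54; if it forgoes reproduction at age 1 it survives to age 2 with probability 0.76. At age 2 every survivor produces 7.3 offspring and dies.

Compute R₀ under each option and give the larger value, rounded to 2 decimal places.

breed at age 1: R₀ = 0.59 × (2.8 + 0.54 × 7.3) = 0.59 × 6.7420 = 3.9778
delay to age 2: R₀ = 0.59 × (0.76 × 7.3) = 0.59 × 5.5480 = 3.2733
Higher: breed at age 1 (3.9778).

3.98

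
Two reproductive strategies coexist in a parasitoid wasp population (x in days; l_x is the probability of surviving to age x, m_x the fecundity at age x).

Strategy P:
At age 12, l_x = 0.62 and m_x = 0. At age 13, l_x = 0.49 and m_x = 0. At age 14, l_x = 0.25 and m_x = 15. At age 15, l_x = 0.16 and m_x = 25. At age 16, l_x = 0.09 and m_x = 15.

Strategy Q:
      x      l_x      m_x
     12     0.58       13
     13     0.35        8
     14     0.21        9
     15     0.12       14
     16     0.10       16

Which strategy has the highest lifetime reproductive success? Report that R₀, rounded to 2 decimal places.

Strategy P: R₀ = 0.62×0 + 0.49×0 + 0.25×15 + 0.16×25 + 0.09×15 = 9.1000
Strategy Q: R₀ = 0.58×13 + 0.35×8 + 0.21×9 + 0.12×14 + 0.10×16 = 15.5100
Highest R₀: strategy Q with 15.5100.

15.51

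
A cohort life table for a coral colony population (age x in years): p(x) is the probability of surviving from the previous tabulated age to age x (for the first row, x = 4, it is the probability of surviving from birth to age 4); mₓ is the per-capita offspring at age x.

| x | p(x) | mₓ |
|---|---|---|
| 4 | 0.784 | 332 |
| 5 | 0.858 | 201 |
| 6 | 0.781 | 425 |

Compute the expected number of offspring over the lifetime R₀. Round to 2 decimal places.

618.77

Survivorship from birth: l_x = p_4·p_5·…·p_x.
  l_4 = 0.78400
  l_5 = 0.67267
  l_6 = 0.52536
R₀ = Σ l_x mₓ:
  age 4: 0.78400 × 332 = 260.2880
  age 5: 0.67267 × 201 = 135.2067
  age 6: 0.52536 × 425 = 223.2780
R₀ = 260.2880 + 135.2067 + 223.2780 = 618.7727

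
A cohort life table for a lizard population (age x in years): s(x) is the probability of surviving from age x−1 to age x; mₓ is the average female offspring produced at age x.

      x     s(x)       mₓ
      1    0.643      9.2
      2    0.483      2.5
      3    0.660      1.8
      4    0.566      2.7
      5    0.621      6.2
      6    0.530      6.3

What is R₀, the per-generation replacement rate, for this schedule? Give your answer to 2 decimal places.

8.06

Survivorship from birth: l_x = s_1·s_2·…·s_x.
  l_1 = 0.64300
  l_2 = 0.31057
  l_3 = 0.20498
  l_4 = 0.11602
  l_5 = 0.07205
  l_6 = 0.03818
R₀ = Σ l_x mₓ:
  age 1: 0.64300 × 9.2 = 5.9156
  age 2: 0.31057 × 2.5 = 0.7764
  age 3: 0.20498 × 1.8 = 0.3690
  age 4: 0.11602 × 2.7 = 0.3133
  age 5: 0.07205 × 6.2 = 0.4467
  age 6: 0.03818 × 6.3 = 0.2405
R₀ = 5.9156 + 0.7764 + 0.3690 + 0.3133 + 0.4467 + 0.2405 = 8.0615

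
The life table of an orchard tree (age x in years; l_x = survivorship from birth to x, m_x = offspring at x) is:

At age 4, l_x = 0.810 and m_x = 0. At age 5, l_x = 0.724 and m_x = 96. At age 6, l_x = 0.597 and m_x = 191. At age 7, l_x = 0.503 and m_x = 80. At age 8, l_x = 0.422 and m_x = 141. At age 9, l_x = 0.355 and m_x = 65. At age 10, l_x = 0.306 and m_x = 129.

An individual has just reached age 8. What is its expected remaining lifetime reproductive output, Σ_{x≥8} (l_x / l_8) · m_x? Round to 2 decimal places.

289.22

l_8 = 0.422. Conditional survival from age 8 to x is l_x / l_8.
  x=8: (0.422/0.422) × 141 = 141.0000
  x=9: (0.355/0.422) × 65 = 54.6801
  x=10: (0.306/0.422) × 129 = 93.5403
Sum = 141.0000 + 54.6801 + 93.5403 = 289.2204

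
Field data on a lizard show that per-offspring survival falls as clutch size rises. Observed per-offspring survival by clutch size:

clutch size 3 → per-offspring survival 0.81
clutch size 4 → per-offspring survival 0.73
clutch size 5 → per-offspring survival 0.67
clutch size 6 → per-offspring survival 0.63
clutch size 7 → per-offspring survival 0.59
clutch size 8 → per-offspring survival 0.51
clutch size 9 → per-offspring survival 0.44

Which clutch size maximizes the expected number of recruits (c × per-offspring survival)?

Expected recruits = c × s(c):
  c=3: 3 × 0.81 = 2.430
  c=4: 4 × 0.73 = 2.920
  c=5: 5 × 0.67 = 3.350
  c=6: 6 × 0.63 = 3.780
  c=7: 7 × 0.59 = 4.130
  c=8: 8 × 0.51 = 4.080
  c=9: 9 × 0.44 = 3.960
Maximum at c = 7 (4.130 recruits).

7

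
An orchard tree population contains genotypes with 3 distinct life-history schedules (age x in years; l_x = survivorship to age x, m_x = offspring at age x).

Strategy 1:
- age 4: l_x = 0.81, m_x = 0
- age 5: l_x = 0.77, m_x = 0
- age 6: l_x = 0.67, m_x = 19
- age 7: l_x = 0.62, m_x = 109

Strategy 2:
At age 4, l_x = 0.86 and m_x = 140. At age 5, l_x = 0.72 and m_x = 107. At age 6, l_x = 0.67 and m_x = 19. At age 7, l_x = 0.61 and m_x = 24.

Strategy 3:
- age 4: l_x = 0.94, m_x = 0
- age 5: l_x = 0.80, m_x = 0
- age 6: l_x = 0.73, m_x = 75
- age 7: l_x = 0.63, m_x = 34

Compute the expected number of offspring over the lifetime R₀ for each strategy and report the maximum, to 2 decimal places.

Strategy 1: R₀ = 0.81×0 + 0.77×0 + 0.67×19 + 0.62×109 = 80.3100
Strategy 2: R₀ = 0.86×140 + 0.72×107 + 0.67×19 + 0.61×24 = 224.8100
Strategy 3: R₀ = 0.94×0 + 0.80×0 + 0.73×75 + 0.63×34 = 76.1700
Highest R₀: strategy 2 with 224.8100.

224.81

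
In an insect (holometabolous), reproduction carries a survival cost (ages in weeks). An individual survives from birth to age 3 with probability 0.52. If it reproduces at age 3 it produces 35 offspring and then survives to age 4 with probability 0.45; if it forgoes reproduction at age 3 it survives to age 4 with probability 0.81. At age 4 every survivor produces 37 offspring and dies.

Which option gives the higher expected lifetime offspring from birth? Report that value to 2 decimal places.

26.86

breed at age 3: R₀ = 0.52 × (35 + 0.45 × 37) = 0.52 × 51.6500 = 26.8580
delay to age 4: R₀ = 0.52 × (0.81 × 37) = 0.52 × 29.9700 = 15.5844
Higher: breed at age 3 (26.8580).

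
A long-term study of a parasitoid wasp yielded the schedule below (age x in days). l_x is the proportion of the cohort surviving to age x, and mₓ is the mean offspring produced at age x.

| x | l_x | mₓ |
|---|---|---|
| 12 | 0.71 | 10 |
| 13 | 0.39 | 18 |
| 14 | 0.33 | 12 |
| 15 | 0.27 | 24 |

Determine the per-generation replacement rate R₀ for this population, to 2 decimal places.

R₀ = Σ l_x mₓ:
  age 12: 0.71 × 10 = 7.1000
  age 13: 0.39 × 18 = 7.0200
  age 14: 0.33 × 12 = 3.9600
  age 15: 0.27 × 24 = 6.4800
R₀ = 7.1000 + 7.0200 + 3.9600 + 6.4800 = 24.5600

24.56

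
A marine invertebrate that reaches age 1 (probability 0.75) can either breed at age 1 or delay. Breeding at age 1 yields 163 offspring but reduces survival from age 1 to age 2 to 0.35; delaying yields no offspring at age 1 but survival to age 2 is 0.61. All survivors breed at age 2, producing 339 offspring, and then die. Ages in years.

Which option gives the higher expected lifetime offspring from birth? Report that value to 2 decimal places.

211.24

breed at age 1: R₀ = 0.75 × (163 + 0.35 × 339) = 0.75 × 281.6500 = 211.2375
delay to age 2: R₀ = 0.75 × (0.61 × 339) = 0.75 × 206.7900 = 155.0925
Higher: breed at age 1 (211.2375).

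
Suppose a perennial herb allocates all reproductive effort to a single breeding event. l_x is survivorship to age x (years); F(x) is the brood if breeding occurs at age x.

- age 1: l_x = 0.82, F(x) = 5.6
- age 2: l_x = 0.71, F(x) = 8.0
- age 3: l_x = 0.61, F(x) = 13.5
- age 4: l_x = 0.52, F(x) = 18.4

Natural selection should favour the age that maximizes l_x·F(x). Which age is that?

4

Expected offspring if breeding at age x = l_x × F(x):
  age 1: 0.82 × 5.6 = 4.592
  age 2: 0.71 × 8.0 = 5.680
  age 3: 0.61 × 13.5 = 8.235
  age 4: 0.52 × 18.4 = 9.568
Maximum at age 4 (9.568).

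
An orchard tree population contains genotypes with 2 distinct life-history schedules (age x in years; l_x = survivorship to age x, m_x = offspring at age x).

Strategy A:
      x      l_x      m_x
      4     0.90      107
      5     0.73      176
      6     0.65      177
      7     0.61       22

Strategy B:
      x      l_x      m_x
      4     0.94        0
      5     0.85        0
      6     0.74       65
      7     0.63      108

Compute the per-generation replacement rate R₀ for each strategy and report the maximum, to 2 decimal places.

Strategy A: R₀ = 0.90×107 + 0.73×176 + 0.65×177 + 0.61×22 = 353.2500
Strategy B: R₀ = 0.94×0 + 0.85×0 + 0.74×65 + 0.63×108 = 116.1400
Highest R₀: strategy A with 353.2500.

353.25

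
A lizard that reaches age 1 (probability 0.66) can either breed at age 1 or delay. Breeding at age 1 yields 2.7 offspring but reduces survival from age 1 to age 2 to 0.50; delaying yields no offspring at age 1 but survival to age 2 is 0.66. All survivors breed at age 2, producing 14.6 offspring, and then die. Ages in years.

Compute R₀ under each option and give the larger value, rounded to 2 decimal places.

6.60

breed at age 1: R₀ = 0.66 × (2.7 + 0.50 × 14.6) = 0.66 × 10.0000 = 6.6000
delay to age 2: R₀ = 0.66 × (0.66 × 14.6) = 0.66 × 9.6360 = 6.3598
Higher: breed at age 1 (6.6000).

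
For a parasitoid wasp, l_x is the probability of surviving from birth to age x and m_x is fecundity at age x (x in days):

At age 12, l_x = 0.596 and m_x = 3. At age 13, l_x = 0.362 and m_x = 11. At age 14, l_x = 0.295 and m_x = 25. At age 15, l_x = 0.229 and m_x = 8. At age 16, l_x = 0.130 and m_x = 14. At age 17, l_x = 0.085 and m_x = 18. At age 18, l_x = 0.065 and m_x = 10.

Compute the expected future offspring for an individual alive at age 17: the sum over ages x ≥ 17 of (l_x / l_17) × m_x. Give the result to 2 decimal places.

25.65

l_17 = 0.085. Conditional survival from age 17 to x is l_x / l_17.
  x=17: (0.085/0.085) × 18 = 18.0000
  x=18: (0.065/0.085) × 10 = 7.6471
Sum = 18.0000 + 7.6471 = 25.6471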